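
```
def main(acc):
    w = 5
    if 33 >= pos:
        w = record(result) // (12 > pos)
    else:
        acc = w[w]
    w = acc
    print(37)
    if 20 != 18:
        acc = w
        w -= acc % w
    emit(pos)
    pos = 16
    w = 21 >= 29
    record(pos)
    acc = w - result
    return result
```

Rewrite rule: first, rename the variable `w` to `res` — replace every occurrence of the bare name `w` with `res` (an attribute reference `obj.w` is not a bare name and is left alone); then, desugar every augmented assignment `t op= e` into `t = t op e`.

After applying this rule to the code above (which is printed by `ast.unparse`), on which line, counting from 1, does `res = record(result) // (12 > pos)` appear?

4

Transformed code:
def main(acc):
    res = 5
    if 33 >= pos:
        res = record(result) // (12 > pos)
    else:
        acc = res[res]
    res = acc
    print(37)
    if 20 != 18:
        acc = res
        res = res - acc % res
    emit(pos)
    pos = 16
    res = 21 >= 29
    record(pos)
    acc = res - result
    return result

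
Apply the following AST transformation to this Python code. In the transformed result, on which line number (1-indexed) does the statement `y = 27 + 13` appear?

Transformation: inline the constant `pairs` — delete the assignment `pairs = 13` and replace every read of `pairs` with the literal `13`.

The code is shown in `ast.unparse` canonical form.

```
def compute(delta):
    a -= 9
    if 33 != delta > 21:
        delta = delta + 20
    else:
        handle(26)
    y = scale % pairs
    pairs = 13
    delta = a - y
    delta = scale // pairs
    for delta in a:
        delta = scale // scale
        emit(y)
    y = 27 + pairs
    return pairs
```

13

Transformed code:
def compute(delta):
    a -= 9
    if 33 != delta > 21:
        delta = delta + 20
    else:
        handle(26)
    y = scale % 13
    delta = a - y
    delta = scale // 13
    for delta in a:
        delta = scale // scale
        emit(y)
    y = 27 + 13
    return 13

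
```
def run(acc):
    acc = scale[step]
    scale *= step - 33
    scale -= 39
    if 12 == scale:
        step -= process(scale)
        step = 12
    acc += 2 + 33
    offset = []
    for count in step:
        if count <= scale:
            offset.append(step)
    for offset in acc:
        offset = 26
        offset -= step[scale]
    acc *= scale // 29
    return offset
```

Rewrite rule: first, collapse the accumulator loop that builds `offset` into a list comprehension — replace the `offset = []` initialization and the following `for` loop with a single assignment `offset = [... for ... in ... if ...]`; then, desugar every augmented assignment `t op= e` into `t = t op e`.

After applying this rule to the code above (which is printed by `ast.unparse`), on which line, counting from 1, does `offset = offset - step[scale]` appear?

Transformed code:
def run(acc):
    acc = scale[step]
    scale = scale * (step - 33)
    scale = scale - 39
    if 12 == scale:
        step = step - process(scale)
        step = 12
    acc = acc + (2 + 33)
    offset = [step for count in step if count <= scale]
    for offset in acc:
        offset = 26
        offset = offset - step[scale]
    acc = acc * (scale // 29)
    return offset

12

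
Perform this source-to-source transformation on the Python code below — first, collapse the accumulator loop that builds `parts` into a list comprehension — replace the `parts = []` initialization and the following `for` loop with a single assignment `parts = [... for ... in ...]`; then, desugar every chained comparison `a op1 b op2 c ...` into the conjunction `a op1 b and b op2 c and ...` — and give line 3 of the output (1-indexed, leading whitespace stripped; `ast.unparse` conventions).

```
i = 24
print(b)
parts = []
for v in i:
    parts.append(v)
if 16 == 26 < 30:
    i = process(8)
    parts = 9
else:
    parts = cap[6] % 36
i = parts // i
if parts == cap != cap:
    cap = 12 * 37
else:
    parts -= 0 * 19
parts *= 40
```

parts = [v for v in i]

Transformed code:
i = 24
print(b)
parts = [v for v in i]
if 16 == 26 and 26 < 30:
    i = process(8)
    parts = 9
else:
    parts = cap[6] % 36
i = parts // i
if parts == cap and cap != cap:
    cap = 12 * 37
else:
    parts -= 0 * 19
parts *= 40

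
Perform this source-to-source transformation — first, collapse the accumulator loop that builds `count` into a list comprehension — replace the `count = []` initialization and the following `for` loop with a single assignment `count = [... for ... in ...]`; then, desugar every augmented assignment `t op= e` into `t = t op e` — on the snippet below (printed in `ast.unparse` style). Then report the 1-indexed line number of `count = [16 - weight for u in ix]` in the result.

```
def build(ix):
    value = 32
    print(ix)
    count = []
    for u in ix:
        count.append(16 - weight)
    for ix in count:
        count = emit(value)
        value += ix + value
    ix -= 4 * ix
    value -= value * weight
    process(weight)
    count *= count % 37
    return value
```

Transformed code:
def build(ix):
    value = 32
    print(ix)
    count = [16 - weight for u in ix]
    for ix in count:
        count = emit(value)
        value = value + (ix + value)
    ix = ix - 4 * ix
    value = value - value * weight
    process(weight)
    count = count * (count % 37)
    return value

4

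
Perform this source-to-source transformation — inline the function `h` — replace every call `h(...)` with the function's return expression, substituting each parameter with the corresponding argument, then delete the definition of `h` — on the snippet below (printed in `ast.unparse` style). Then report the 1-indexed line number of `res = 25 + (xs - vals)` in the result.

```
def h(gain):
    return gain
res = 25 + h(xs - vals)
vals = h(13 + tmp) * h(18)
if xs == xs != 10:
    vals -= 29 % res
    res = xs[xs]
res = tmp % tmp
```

Transformed code:
res = 25 + (xs - vals)
vals = (13 + tmp) * 18
if xs == xs != 10:
    vals -= 29 % res
    res = xs[xs]
res = tmp % tmp

1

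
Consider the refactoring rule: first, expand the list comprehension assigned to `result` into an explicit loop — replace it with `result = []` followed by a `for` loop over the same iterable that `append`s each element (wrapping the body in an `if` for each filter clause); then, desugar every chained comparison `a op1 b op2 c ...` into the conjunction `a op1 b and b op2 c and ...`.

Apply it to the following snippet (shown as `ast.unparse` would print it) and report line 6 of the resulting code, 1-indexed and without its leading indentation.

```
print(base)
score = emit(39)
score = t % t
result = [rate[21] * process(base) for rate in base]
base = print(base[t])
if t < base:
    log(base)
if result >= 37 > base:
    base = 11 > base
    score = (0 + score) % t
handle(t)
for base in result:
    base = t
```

Transformed code:
print(base)
score = emit(39)
score = t % t
result = []
for rate in base:
    result.append(rate[21] * process(base))
base = print(base[t])
if t < base:
    log(base)
if result >= 37 and 37 > base:
    base = 11 > base
    score = (0 + score) % t
handle(t)
for base in result:
    base = t

result.append(rate[21] * process(base))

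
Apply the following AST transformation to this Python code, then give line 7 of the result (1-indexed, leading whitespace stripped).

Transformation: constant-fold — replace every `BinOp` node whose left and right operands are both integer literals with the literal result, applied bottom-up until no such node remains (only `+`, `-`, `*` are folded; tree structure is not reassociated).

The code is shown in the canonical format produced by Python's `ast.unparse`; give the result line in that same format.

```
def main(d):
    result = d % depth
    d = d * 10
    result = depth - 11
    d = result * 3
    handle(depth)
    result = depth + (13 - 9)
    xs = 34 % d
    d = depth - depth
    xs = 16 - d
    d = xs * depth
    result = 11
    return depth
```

Transformed code:
def main(d):
    result = d % depth
    d = d * 10
    result = depth - 11
    d = result * 3
    handle(depth)
    result = depth + 4
    xs = 34 % d
    d = depth - depth
    xs = 16 - d
    d = xs * depth
    result = 11
    return depth

result = depth + 4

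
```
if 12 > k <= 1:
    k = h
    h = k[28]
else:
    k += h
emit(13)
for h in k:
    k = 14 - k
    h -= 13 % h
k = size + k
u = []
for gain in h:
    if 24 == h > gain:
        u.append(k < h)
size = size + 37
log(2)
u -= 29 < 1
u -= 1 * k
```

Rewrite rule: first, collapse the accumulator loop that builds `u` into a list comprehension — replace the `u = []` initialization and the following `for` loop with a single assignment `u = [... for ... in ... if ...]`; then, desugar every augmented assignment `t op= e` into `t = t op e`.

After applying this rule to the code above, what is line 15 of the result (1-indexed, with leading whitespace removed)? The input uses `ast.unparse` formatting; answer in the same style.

u = u - 1 * k

Transformed code:
if 12 > k <= 1:
    k = h
    h = k[28]
else:
    k = k + h
emit(13)
for h in k:
    k = 14 - k
    h = h - 13 % h
k = size + k
u = [k < h for gain in h if 24 == h > gain]
size = size + 37
log(2)
u = u - (29 < 1)
u = u - 1 * k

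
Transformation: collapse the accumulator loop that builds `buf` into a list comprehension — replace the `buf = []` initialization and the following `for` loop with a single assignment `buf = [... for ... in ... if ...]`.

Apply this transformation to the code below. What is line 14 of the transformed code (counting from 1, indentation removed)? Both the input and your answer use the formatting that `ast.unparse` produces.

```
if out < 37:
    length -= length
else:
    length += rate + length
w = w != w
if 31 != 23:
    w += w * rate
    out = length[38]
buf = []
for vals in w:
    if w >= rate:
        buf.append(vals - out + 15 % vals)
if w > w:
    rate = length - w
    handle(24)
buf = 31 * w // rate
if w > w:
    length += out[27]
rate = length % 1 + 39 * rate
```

if w > w:

Transformed code:
if out < 37:
    length -= length
else:
    length += rate + length
w = w != w
if 31 != 23:
    w += w * rate
    out = length[38]
buf = [vals - out + 15 % vals for vals in w if w >= rate]
if w > w:
    rate = length - w
    handle(24)
buf = 31 * w // rate
if w > w:
    length += out[27]
rate = length % 1 + 39 * rate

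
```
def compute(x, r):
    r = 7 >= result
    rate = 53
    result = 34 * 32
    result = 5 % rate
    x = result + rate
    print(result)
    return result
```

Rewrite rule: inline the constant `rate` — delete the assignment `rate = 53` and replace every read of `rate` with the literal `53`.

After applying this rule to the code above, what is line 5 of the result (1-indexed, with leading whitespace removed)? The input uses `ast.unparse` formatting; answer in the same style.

Transformed code:
def compute(x, r):
    r = 7 >= result
    result = 34 * 32
    result = 5 % 53
    x = result + 53
    print(result)
    return result

x = result + 53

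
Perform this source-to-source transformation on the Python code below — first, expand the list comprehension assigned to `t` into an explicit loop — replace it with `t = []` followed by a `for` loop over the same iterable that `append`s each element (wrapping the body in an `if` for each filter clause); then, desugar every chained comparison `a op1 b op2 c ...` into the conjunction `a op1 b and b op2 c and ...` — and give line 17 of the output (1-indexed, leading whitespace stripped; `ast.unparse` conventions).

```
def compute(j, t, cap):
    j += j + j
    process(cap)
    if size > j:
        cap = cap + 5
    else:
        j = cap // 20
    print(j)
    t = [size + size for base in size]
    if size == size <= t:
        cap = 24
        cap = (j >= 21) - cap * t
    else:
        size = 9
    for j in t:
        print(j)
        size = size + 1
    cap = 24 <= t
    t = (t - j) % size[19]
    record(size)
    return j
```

Transformed code:
def compute(j, t, cap):
    j += j + j
    process(cap)
    if size > j:
        cap = cap + 5
    else:
        j = cap // 20
    print(j)
    t = []
    for base in size:
        t.append(size + size)
    if size == size and size <= t:
        cap = 24
        cap = (j >= 21) - cap * t
    else:
        size = 9
    for j in t:
        print(j)
        size = size + 1
    cap = 24 <= t
    t = (t - j) % size[19]
    record(size)
    return j

for j in t:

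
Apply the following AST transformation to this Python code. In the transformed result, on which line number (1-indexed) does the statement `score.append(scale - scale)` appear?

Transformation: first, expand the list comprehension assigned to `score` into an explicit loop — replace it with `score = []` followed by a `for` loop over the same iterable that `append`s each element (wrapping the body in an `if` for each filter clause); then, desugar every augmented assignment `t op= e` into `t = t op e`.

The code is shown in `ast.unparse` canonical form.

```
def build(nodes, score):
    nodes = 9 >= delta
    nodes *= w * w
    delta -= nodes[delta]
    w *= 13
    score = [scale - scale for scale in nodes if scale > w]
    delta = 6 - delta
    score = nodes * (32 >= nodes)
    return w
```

9

Transformed code:
def build(nodes, score):
    nodes = 9 >= delta
    nodes = nodes * (w * w)
    delta = delta - nodes[delta]
    w = w * 13
    score = []
    for scale in nodes:
        if scale > w:
            score.append(scale - scale)
    delta = 6 - delta
    score = nodes * (32 >= nodes)
    return w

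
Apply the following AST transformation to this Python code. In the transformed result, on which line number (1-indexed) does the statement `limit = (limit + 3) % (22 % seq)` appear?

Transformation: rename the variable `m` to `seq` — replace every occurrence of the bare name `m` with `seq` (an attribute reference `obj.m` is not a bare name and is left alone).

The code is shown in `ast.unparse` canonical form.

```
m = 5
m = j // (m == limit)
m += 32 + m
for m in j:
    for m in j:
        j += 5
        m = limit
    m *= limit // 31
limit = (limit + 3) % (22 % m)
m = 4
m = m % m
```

Transformed code:
seq = 5
seq = j // (seq == limit)
seq += 32 + seq
for seq in j:
    for seq in j:
        j += 5
        seq = limit
    seq *= limit // 31
limit = (limit + 3) % (22 % seq)
seq = 4
seq = seq % seq

9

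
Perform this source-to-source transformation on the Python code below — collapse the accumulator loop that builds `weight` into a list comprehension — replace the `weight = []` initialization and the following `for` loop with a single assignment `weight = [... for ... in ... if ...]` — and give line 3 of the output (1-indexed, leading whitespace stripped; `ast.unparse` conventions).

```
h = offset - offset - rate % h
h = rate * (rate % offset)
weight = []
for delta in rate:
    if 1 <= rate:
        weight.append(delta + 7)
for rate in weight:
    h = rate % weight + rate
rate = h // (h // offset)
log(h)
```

weight = [delta + 7 for delta in rate if 1 <= rate]

Transformed code:
h = offset - offset - rate % h
h = rate * (rate % offset)
weight = [delta + 7 for delta in rate if 1 <= rate]
for rate in weight:
    h = rate % weight + rate
rate = h // (h // offset)
log(h)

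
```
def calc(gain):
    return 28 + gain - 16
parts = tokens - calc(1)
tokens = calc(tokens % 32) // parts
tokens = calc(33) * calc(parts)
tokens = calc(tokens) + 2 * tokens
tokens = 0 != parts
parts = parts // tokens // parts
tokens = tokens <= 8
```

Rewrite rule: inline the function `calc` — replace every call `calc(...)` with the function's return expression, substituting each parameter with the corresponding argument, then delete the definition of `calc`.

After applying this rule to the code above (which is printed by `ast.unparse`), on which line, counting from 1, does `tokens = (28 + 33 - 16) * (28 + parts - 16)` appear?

3

Transformed code:
parts = tokens - (28 + 1 - 16)
tokens = (28 + tokens % 32 - 16) // parts
tokens = (28 + 33 - 16) * (28 + parts - 16)
tokens = 28 + tokens - 16 + 2 * tokens
tokens = 0 != parts
parts = parts // tokens // parts
tokens = tokens <= 8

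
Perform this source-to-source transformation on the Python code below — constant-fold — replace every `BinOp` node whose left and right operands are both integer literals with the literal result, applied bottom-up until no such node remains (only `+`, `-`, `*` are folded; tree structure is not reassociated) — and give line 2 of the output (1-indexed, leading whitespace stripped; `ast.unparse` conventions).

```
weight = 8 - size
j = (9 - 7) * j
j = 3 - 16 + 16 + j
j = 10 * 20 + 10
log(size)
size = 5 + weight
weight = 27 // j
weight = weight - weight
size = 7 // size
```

j = 2 * j

Transformed code:
weight = 8 - size
j = 2 * j
j = 3 + j
j = 210
log(size)
size = 5 + weight
weight = 27 // j
weight = weight - weight
size = 7 // size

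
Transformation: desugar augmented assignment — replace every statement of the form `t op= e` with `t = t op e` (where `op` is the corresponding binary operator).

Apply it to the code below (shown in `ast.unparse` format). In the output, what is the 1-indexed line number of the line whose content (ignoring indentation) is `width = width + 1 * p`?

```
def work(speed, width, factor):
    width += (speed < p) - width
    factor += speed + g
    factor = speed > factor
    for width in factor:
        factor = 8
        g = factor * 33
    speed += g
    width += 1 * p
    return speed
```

9

Transformed code:
def work(speed, width, factor):
    width = width + ((speed < p) - width)
    factor = factor + (speed + g)
    factor = speed > factor
    for width in factor:
        factor = 8
        g = factor * 33
    speed = speed + g
    width = width + 1 * p
    return speed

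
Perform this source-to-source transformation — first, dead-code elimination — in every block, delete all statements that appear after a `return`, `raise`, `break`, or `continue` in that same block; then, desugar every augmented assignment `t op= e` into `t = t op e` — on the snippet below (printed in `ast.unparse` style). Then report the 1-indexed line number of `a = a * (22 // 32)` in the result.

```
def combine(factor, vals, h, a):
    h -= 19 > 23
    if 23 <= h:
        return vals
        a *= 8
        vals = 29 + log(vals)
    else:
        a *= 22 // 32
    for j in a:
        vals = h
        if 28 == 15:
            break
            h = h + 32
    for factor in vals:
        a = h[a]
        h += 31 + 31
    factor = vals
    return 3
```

6

Transformed code:
def combine(factor, vals, h, a):
    h = h - (19 > 23)
    if 23 <= h:
        return vals
    else:
        a = a * (22 // 32)
    for j in a:
        vals = h
        if 28 == 15:
            break
    for factor in vals:
        a = h[a]
        h = h + (31 + 31)
    factor = vals
    return 3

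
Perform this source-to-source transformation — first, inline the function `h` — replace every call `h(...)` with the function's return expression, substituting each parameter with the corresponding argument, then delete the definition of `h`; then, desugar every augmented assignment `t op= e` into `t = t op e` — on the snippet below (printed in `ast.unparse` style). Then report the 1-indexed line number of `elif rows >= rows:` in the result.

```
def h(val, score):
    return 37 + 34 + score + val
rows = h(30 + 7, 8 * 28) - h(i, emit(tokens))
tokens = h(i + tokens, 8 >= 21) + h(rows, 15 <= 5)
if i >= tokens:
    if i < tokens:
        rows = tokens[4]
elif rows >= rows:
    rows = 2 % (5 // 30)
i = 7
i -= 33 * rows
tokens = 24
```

Transformed code:
rows = 37 + 34 + 8 * 28 + (30 + 7) - (37 + 34 + emit(tokens) + i)
tokens = 37 + 34 + (8 >= 21) + (i + tokens) + (37 + 34 + (15 <= 5) + rows)
if i >= tokens:
    if i < tokens:
        rows = tokens[4]
elif rows >= rows:
    rows = 2 % (5 // 30)
i = 7
i = i - 33 * rows
tokens = 24

6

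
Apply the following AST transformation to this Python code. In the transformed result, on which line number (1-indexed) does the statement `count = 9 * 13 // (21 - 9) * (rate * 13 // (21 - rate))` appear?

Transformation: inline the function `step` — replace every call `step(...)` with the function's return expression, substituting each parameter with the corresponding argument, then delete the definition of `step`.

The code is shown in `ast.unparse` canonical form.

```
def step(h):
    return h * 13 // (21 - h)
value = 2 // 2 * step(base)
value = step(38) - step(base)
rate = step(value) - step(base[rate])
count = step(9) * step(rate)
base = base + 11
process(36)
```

Transformed code:
value = 2 // 2 * (base * 13 // (21 - base))
value = 38 * 13 // (21 - 38) - base * 13 // (21 - base)
rate = value * 13 // (21 - value) - base[rate] * 13 // (21 - base[rate])
count = 9 * 13 // (21 - 9) * (rate * 13 // (21 - rate))
base = base + 11
process(36)

4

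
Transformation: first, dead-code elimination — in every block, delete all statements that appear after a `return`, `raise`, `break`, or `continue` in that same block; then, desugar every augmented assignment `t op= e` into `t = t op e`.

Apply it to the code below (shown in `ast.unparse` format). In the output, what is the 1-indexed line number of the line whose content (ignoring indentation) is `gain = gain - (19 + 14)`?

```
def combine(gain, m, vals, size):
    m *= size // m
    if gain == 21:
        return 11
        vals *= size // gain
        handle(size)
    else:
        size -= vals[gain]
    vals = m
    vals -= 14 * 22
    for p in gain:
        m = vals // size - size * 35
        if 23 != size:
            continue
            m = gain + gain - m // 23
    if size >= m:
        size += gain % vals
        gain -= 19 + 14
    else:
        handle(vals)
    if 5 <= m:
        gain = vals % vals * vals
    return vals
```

15

Transformed code:
def combine(gain, m, vals, size):
    m = m * (size // m)
    if gain == 21:
        return 11
    else:
        size = size - vals[gain]
    vals = m
    vals = vals - 14 * 22
    for p in gain:
        m = vals // size - size * 35
        if 23 != size:
            continue
    if size >= m:
        size = size + gain % vals
        gain = gain - (19 + 14)
    else:
        handle(vals)
    if 5 <= m:
        gain = vals % vals * vals
    return vals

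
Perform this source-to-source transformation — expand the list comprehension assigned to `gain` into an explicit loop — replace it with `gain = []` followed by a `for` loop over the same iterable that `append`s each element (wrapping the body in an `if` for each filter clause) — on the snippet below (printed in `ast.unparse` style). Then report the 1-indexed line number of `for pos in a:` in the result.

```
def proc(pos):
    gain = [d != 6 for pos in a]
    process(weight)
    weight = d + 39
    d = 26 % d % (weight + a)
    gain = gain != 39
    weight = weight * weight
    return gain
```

3

Transformed code:
def proc(pos):
    gain = []
    for pos in a:
        gain.append(d != 6)
    process(weight)
    weight = d + 39
    d = 26 % d % (weight + a)
    gain = gain != 39
    weight = weight * weight
    return gain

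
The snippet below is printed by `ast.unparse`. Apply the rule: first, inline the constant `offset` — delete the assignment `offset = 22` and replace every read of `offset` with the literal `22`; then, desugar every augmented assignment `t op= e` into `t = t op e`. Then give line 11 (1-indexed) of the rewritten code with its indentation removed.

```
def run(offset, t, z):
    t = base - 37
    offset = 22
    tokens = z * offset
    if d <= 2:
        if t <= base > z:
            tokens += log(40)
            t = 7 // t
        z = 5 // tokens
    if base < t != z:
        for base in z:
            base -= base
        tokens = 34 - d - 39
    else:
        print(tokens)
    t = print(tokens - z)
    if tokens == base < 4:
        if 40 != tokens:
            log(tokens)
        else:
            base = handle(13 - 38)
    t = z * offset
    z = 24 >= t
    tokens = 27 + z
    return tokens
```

Transformed code:
def run(offset, t, z):
    t = base - 37
    tokens = z * 22
    if d <= 2:
        if t <= base > z:
            tokens = tokens + log(40)
            t = 7 // t
        z = 5 // tokens
    if base < t != z:
        for base in z:
            base = base - base
        tokens = 34 - d - 39
    else:
        print(tokens)
    t = print(tokens - z)
    if tokens == base < 4:
        if 40 != tokens:
            log(tokens)
        else:
            base = handle(13 - 38)
    t = z * 22
    z = 24 >= t
    tokens = 27 + z
    return tokens

base = base - base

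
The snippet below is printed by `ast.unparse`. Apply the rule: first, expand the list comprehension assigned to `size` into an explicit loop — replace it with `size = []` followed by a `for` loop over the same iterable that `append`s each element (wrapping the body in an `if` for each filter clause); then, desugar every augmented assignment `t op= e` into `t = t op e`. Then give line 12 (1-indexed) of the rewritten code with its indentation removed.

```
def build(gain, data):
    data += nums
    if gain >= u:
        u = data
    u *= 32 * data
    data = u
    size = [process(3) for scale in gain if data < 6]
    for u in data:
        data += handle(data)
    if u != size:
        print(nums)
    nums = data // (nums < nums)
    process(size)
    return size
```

Transformed code:
def build(gain, data):
    data = data + nums
    if gain >= u:
        u = data
    u = u * (32 * data)
    data = u
    size = []
    for scale in gain:
        if data < 6:
            size.append(process(3))
    for u in data:
        data = data + handle(data)
    if u != size:
        print(nums)
    nums = data // (nums < nums)
    process(size)
    return size

data = data + handle(data)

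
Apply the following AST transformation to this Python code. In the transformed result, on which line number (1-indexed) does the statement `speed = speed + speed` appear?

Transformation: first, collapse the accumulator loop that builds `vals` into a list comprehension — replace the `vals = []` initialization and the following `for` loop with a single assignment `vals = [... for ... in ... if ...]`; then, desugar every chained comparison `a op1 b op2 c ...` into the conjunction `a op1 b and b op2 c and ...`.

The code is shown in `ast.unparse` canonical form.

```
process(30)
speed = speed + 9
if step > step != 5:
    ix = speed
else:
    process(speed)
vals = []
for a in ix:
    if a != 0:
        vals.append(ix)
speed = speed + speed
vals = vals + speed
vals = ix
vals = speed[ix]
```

Transformed code:
process(30)
speed = speed + 9
if step > step and step != 5:
    ix = speed
else:
    process(speed)
vals = [ix for a in ix if a != 0]
speed = speed + speed
vals = vals + speed
vals = ix
vals = speed[ix]

8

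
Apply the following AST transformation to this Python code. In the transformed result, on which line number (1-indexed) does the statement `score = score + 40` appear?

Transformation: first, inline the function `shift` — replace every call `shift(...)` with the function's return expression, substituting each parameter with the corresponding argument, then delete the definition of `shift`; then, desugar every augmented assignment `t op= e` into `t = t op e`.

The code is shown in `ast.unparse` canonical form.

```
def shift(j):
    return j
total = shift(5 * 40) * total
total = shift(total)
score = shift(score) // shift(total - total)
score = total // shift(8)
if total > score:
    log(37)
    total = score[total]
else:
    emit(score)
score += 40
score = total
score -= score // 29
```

10

Transformed code:
total = 5 * 40 * total
total = total
score = score // (total - total)
score = total // 8
if total > score:
    log(37)
    total = score[total]
else:
    emit(score)
score = score + 40
score = total
score = score - score // 29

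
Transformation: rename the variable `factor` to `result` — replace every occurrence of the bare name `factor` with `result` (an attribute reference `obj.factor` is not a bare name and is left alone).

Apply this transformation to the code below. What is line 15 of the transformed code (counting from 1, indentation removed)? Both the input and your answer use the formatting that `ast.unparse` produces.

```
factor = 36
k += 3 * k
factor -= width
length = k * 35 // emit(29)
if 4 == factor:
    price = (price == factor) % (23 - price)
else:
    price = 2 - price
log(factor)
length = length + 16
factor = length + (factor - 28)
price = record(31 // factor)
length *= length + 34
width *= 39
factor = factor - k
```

Transformed code:
result = 36
k += 3 * k
result -= width
length = k * 35 // emit(29)
if 4 == result:
    price = (price == result) % (23 - price)
else:
    price = 2 - price
log(result)
length = length + 16
result = length + (result - 28)
price = record(31 // result)
length *= length + 34
width *= 39
result = result - k

result = result - k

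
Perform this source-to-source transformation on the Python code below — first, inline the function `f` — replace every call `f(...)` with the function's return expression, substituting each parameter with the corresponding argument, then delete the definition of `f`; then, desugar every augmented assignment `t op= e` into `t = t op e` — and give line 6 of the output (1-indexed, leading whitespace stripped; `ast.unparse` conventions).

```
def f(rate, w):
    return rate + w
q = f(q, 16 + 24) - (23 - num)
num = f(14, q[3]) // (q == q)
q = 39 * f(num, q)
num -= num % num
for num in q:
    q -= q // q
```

Transformed code:
q = q + (16 + 24) - (23 - num)
num = (14 + q[3]) // (q == q)
q = 39 * (num + q)
num = num - num % num
for num in q:
    q = q - q // q

q = q - q // q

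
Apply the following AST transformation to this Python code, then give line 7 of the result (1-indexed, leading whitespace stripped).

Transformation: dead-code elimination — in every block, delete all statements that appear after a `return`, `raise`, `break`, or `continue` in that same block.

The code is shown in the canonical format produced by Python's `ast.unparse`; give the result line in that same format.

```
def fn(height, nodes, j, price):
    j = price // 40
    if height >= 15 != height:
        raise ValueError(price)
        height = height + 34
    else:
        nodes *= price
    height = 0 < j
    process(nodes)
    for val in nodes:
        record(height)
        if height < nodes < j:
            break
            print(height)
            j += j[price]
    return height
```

Transformed code:
def fn(height, nodes, j, price):
    j = price // 40
    if height >= 15 != height:
        raise ValueError(price)
    else:
        nodes *= price
    height = 0 < j
    process(nodes)
    for val in nodes:
        record(height)
        if height < nodes < j:
            break
    return height

height = 0 < j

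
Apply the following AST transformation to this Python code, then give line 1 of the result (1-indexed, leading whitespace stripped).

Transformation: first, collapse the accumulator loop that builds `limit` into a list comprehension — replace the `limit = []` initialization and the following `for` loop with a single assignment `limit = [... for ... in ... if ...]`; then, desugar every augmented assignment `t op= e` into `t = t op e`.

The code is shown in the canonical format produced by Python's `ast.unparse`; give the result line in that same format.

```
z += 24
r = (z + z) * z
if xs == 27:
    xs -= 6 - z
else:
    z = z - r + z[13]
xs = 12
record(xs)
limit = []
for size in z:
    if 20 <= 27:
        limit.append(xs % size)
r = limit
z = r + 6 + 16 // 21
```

Transformed code:
z = z + 24
r = (z + z) * z
if xs == 27:
    xs = xs - (6 - z)
else:
    z = z - r + z[13]
xs = 12
record(xs)
limit = [xs % size for size in z if 20 <= 27]
r = limit
z = r + 6 + 16 // 21

z = z + 24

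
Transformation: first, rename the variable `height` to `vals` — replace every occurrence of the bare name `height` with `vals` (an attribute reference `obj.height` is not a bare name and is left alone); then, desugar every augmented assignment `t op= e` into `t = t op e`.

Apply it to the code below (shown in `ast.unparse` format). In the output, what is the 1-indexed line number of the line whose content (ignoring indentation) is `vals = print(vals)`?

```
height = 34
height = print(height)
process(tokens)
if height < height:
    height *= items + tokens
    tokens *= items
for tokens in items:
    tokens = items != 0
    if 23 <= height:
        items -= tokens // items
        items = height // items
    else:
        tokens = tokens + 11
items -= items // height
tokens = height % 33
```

2

Transformed code:
vals = 34
vals = print(vals)
process(tokens)
if vals < vals:
    vals = vals * (items + tokens)
    tokens = tokens * items
for tokens in items:
    tokens = items != 0
    if 23 <= vals:
        items = items - tokens // items
        items = vals // items
    else:
        tokens = tokens + 11
items = items - items // vals
tokens = vals % 33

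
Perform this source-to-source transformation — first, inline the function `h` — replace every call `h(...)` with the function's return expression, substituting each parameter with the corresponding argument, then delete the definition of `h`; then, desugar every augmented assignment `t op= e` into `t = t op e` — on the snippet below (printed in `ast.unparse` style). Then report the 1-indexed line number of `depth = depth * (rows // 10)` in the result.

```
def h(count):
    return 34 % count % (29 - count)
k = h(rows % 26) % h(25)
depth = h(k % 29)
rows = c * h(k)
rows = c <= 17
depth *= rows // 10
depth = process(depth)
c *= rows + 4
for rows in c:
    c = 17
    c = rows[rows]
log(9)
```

Transformed code:
k = 34 % (rows % 26) % (29 - rows % 26) % (34 % 25 % (29 - 25))
depth = 34 % (k % 29) % (29 - k % 29)
rows = c * (34 % k % (29 - k))
rows = c <= 17
depth = depth * (rows // 10)
depth = process(depth)
c = c * (rows + 4)
for rows in c:
    c = 17
    c = rows[rows]
log(9)

5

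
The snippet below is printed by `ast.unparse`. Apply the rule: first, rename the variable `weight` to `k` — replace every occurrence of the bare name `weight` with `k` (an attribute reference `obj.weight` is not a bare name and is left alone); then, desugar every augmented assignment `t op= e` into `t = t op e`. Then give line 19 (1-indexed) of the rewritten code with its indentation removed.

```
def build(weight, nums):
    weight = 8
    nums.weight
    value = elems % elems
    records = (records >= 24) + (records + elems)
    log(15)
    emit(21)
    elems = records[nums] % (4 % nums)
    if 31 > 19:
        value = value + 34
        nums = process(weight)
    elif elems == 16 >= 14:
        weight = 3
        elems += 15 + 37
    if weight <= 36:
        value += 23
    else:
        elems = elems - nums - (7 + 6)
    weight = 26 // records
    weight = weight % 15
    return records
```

Transformed code:
def build(k, nums):
    k = 8
    nums.weight
    value = elems % elems
    records = (records >= 24) + (records + elems)
    log(15)
    emit(21)
    elems = records[nums] % (4 % nums)
    if 31 > 19:
        value = value + 34
        nums = process(k)
    elif elems == 16 >= 14:
        k = 3
        elems = elems + (15 + 37)
    if k <= 36:
        value = value + 23
    else:
        elems = elems - nums - (7 + 6)
    k = 26 // records
    k = k % 15
    return records

k = 26 // records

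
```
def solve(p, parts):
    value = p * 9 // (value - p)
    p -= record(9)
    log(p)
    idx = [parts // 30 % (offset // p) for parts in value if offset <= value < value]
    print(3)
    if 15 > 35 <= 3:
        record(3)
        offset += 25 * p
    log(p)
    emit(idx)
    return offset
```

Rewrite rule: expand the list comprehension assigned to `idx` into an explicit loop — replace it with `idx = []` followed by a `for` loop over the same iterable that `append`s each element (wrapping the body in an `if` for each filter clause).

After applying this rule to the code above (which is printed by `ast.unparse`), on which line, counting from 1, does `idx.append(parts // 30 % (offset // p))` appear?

Transformed code:
def solve(p, parts):
    value = p * 9 // (value - p)
    p -= record(9)
    log(p)
    idx = []
    for parts in value:
        if offset <= value < value:
            idx.append(parts // 30 % (offset // p))
    print(3)
    if 15 > 35 <= 3:
        record(3)
        offset += 25 * p
    log(p)
    emit(idx)
    return offset

8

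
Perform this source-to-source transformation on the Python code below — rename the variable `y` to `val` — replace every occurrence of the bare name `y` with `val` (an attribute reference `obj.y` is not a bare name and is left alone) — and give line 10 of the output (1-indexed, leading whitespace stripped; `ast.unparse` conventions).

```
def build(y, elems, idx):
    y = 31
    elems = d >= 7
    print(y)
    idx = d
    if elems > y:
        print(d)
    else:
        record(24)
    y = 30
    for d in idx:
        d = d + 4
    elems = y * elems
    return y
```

val = 30

Transformed code:
def build(val, elems, idx):
    val = 31
    elems = d >= 7
    print(val)
    idx = d
    if elems > val:
        print(d)
    else:
        record(24)
    val = 30
    for d in idx:
        d = d + 4
    elems = val * elems
    return val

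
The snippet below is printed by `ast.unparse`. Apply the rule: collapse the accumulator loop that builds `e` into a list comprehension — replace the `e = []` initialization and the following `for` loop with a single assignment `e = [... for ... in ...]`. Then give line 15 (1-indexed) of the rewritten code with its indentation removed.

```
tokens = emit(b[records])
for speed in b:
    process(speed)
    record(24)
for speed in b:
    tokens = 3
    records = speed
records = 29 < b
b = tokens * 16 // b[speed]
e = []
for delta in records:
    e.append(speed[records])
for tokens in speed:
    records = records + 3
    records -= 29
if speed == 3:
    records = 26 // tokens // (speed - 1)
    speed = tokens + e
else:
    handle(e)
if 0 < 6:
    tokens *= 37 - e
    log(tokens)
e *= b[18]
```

Transformed code:
tokens = emit(b[records])
for speed in b:
    process(speed)
    record(24)
for speed in b:
    tokens = 3
    records = speed
records = 29 < b
b = tokens * 16 // b[speed]
e = [speed[records] for delta in records]
for tokens in speed:
    records = records + 3
    records -= 29
if speed == 3:
    records = 26 // tokens // (speed - 1)
    speed = tokens + e
else:
    handle(e)
if 0 < 6:
    tokens *= 37 - e
    log(tokens)
e *= b[18]

records = 26 // tokens // (speed - 1)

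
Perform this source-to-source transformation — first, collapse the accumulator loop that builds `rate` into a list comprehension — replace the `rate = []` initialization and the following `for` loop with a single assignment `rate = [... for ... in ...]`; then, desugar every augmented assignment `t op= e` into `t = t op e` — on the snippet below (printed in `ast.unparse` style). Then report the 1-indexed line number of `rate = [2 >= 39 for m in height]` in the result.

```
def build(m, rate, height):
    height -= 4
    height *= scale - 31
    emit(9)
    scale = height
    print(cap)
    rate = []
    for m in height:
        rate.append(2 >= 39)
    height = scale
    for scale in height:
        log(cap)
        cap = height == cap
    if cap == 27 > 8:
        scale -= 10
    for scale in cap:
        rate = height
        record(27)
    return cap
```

7

Transformed code:
def build(m, rate, height):
    height = height - 4
    height = height * (scale - 31)
    emit(9)
    scale = height
    print(cap)
    rate = [2 >= 39 for m in height]
    height = scale
    for scale in height:
        log(cap)
        cap = height == cap
    if cap == 27 > 8:
        scale = scale - 10
    for scale in cap:
        rate = height
        record(27)
    return cap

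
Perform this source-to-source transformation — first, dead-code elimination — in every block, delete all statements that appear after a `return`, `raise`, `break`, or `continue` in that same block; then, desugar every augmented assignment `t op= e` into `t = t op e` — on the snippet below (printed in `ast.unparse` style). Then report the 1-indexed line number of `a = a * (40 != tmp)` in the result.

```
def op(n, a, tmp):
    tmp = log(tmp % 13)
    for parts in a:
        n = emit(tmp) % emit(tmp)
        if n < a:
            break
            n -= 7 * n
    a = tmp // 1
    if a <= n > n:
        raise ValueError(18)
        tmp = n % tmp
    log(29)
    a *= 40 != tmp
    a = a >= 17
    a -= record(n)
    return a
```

11

Transformed code:
def op(n, a, tmp):
    tmp = log(tmp % 13)
    for parts in a:
        n = emit(tmp) % emit(tmp)
        if n < a:
            break
    a = tmp // 1
    if a <= n > n:
        raise ValueError(18)
    log(29)
    a = a * (40 != tmp)
    a = a >= 17
    a = a - record(n)
    return a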